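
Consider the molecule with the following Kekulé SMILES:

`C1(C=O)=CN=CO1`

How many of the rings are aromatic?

The SMILES encodes a five-membered ring with an oxygen at position 1 and a nitrogen at position 3 (in a C=N bond), with two double bonds.
The 5-membered ring with one oxygen and one =N– is fully conjugated (every ring atom contributes a p orbital); 2 ring double bonds (4 π electrons) plus a heteroatom lone pair (2) give 6 π electrons. Since 6 = 4n+2 (n=1), it is aromatic (oxazole).

1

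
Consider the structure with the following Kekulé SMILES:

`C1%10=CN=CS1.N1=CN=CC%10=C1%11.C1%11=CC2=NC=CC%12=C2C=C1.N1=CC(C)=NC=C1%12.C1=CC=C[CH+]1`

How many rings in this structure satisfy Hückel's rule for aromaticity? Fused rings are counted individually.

5

The SMILES encodes a five-membered ring with a sulfur at position 1 and a nitrogen at position 3 (in a C=N bond), with two double bonds; a six-membered ring with nitrogens at positions 1 and 3 and three alternating double bonds; two fused six-membered rings, each with three alternating double bonds; one ring is all carbon and the other has one ring nitrogen; a six-membered ring with nitrogens at positions 1 and 4 and three alternating double bonds; a five-membered all-carbon ring bearing a positive charge on one carbon, with two C=C double bonds.
The 5-membered ring with one sulfur and one =N– has a continuous p-orbital overlap around the ring; 2 ring double bonds (4 π electrons) plus a heteroatom lone pair (2) give 6 π electrons. That satisfies 4n+2 with n=1, so it is aromatic (thiazole).
The 6-membered ring with two nitrogens (1,3) is fully conjugated (every ring atom contributes a p orbital); 3 ring double bonds give 6 π electrons. That satisfies 4n+2 with n=1, so it is aromatic (pyrimidine).
The fused 6/6-membered bicyclic (with one nitrogen) is a single π system with 10 sp² atoms and 10 π electrons from ring double bonds. 10 = 4(2)+2, so the system is aromatic and both rings count as aromatic (quinoline).
The 6-membered ring with two nitrogens (1,4) has a continuous p-orbital overlap around the ring; 3 ring double bonds give 6 π electrons. 6 = 4(1)+2, so it is aromatic (pyrazine).
The 5-membered ring has only sp² ring atoms; a planar conformation would have a fully conjugated π system of 4 electrons. But 4 = 4(1), which is 4n not 4n+2, so it is not aromatic (cyclopentadienyl cation).
5 of the 6 rings are aromatic. Total: 5.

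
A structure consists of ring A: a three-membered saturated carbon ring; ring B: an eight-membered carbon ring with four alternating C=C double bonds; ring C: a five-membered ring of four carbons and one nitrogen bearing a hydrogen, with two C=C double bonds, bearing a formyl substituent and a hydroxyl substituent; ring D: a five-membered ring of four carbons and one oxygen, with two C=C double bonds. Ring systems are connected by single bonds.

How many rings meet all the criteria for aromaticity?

2

Ring A has only sp³ atoms, so it is not fully conjugated — not aromatic (cyclopropane).
Ring B has only sp² ring atoms; a planar conformation would have a fully conjugated π system of 8 electrons. But 8 = 4(2), which is 4n not 4n+2, so ring B is not aromatic (cyclooctatetraene) — cyclooctatetraene distorts into a non-planar tub to avoid antiaromaticity.
Ring C is planar and fully conjugated; 2 ring double bonds (4 π electrons) plus a heteroatom lone pair (2) give 6 π electrons. Since 6 = 4n+2 (n=1), ring C is aromatic (pyrrole).
Ring D is planar and fully conjugated; 2 ring double bonds (4 π electrons) plus a heteroatom lone pair (2) give 6 π electrons. 6 = 4(1)+2, so ring D is aromatic (furan).
Aromatic: C, D. Total: 2.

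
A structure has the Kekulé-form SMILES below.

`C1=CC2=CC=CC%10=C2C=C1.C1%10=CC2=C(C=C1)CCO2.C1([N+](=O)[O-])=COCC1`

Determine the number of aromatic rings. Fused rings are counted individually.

The SMILES encodes two fused six-membered carbon rings, each with three alternating C=C double bonds; a six-membered carbon ring with three alternating C=C double bonds, fused to a five-membered ring containing one oxygen and two sp³ carbons; a five-membered ring of four carbons and one oxygen, with one C=C double bond and two sp³ carbons.
The fused 6/6-membered bicyclic is a single π system with 10 sp² atoms and 10 π electrons from ring double bonds. 10 = 4(2)+2, so the system is aromatic and both rings count as aromatic (naphthalene).
The 6-membered ring is planar and fully conjugated; 3 ring double bonds give 6 π electrons. Since 6 = 4n+2 (n=1), it is aromatic (benzene ring).
The 5-membered ring with one oxygen has two sp³ carbons, so it is not fully conjugated — not aromatic (oxolane ring).
The second 5-membered ring with one oxygen has two sp³ carbons, so it is not fully conjugated — not aromatic (2,3-dihydrofuran).
3 of the 5 rings are aromatic. Total: 3.

3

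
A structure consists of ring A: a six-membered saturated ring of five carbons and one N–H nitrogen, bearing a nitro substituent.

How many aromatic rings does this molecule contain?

Ring A has only sp³ atoms, so it is not fully conjugated — not aromatic (piperidine).

0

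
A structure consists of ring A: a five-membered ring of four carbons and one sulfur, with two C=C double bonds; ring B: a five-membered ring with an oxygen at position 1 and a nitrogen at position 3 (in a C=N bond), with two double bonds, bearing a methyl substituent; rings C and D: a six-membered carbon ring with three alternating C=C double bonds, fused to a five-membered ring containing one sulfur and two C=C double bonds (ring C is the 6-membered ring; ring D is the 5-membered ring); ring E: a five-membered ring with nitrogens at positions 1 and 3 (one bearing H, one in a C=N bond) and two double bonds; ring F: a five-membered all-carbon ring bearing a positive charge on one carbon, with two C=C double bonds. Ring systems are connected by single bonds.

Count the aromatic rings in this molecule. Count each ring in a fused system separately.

Ring A has a continuous p-orbital overlap around the ring; 2 ring double bonds (4 π electrons) plus a heteroatom lone pair (2) give 6 π electrons. 6 = 4(1)+2, so ring A is aromatic (thiophene).
Ring B is fully conjugated (every ring atom contributes a p orbital); 2 ring double bonds (4 π electrons) plus a heteroatom lone pair (2) give 6 π electrons. That satisfies 4n+2 with n=1, so ring B is aromatic (oxazole).
Rings C and D form a fused bicyclic system (with one sulfur) with 9 sp² atoms and 10 π electrons from ring double bonds plus a heteroatom lone pair. 10 = 4(2)+2, so the system is aromatic and both rings count as aromatic (benzothiophene).
Ring E is planar and fully conjugated; 2 ring double bonds (4 π electrons) plus a heteroatom lone pair (2) give 6 π electrons. That satisfies 4n+2 with n=1, so ring E is aromatic (imidazole).
Ring F has only sp² ring atoms; a planar conformation would have a fully conjugated π system of 4 electrons. But 4 = 4(1), which is 4n not 4n+2, so ring F is not aromatic (cyclopentadienyl cation).
Aromatic: A, B, C, D, E. Total: 5.

5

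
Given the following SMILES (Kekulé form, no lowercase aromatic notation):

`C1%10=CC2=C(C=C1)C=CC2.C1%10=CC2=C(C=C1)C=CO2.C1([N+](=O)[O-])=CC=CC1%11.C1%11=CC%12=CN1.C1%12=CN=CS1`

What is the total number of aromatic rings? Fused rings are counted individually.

The SMILES encodes a six-membered carbon ring with three alternating C=C double bonds, fused to a five-membered carbon ring containing one C=C double bond and one sp³ carbon; a six-membered carbon ring with three alternating C=C double bonds, fused to a five-membered ring containing one oxygen and two C=C double bonds; a five-membered carbon ring with two conjugated C=C double bonds and one sp³ carbon; a five-membered ring of four carbons and one nitrogen bearing a hydrogen, with two C=C double bonds; a five-membered ring with a sulfur at position 1 and a nitrogen at position 3 (in a C=N bond), with two double bonds.
The 6-membered ring is planar and fully conjugated; 3 ring double bonds give 6 π electrons. 6 = 4(1)+2, so it is aromatic (benzene ring).
The 5-membered ring has one sp³ carbon, so it is not fully conjugated — not aromatic (cyclopentene ring).
The fused 6/5-membered bicyclic (with one oxygen) is a single π system with 9 sp² atoms and 10 π electrons from ring double bonds plus a heteroatom lone pair. 10 = 4(2)+2, so the system is aromatic and both rings count as aromatic (benzofuran).
The second 5-membered ring has one sp³ carbon, so it is not fully conjugated — not aromatic (cyclopentadiene).
The 5-membered ring with one N–H has a continuous p-orbital overlap around the ring; 2 ring double bonds (4 π electrons) plus a heteroatom lone pair (2) give 6 π electrons. That satisfies 4n+2 with n=1, so it is aromatic (pyrrole).
The 5-membered ring with one sulfur and one =N– has a continuous p-orbital overlap around the ring; 2 ring double bonds (4 π electrons) plus a heteroatom lone pair (2) give 6 π electrons. Since 6 = 4n+2 (n=1), it is aromatic (thiazole).
5 of the 7 rings are aromatic. Total: 5.

5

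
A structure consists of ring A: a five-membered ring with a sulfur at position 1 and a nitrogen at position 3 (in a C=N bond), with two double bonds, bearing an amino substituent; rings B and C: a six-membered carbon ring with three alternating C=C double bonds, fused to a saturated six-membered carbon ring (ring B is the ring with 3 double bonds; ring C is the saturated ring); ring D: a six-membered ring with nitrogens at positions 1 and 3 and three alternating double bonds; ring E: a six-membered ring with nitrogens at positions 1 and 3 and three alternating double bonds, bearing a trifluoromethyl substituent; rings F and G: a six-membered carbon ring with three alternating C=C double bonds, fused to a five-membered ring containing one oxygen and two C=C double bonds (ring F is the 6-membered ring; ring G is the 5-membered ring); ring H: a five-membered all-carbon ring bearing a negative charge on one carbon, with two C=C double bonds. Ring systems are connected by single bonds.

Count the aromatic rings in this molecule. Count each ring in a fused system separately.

7

Ring A is fully conjugated (every ring atom contributes a p orbital); 2 ring double bonds (4 π electrons) plus a heteroatom lone pair (2) give 6 π electrons. Since 6 = 4n+2 (n=1), ring A is aromatic (thiazole).
Ring B is fully conjugated (every ring atom contributes a p orbital); 3 ring double bonds give 6 π electrons. 6 = 4(1)+2, so ring B is aromatic (benzene ring).
Ring C has four sp³ carbons, so it is not fully conjugated — not aromatic (cyclohexane ring).
Ring D is fully conjugated (every ring atom contributes a p orbital); 3 ring double bonds give 6 π electrons. That satisfies 4n+2 with n=1, so ring D is aromatic (pyrimidine).
Ring E has a continuous p-orbital overlap around the ring; 3 ring double bonds give 6 π electrons. That satisfies 4n+2 with n=1, so ring E is aromatic (pyrimidine).
Rings F and G form a fused bicyclic system (with one oxygen) with 9 sp² atoms and 10 π electrons from ring double bonds plus a heteroatom lone pair. 10 = 4(2)+2, so the system is aromatic and both rings count as aromatic (benzofuran).
Ring H is planar and fully conjugated; 2 ring double bonds (4 π electrons) plus the carbanion lone pair (2) give 6 π electrons. 6 = 4(1)+2, so ring H is aromatic (cyclopentadienyl anion).
Aromatic: A, B, D, E, F, G, H. Total: 7.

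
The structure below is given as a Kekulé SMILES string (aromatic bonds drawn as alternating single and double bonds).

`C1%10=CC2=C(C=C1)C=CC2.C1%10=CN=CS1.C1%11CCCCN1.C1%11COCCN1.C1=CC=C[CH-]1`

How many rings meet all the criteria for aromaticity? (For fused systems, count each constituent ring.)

3

The SMILES encodes a six-membered carbon ring with three alternating C=C double bonds, fused to a five-membered carbon ring containing one C=C double bond and one sp³ carbon; a five-membered ring with a sulfur at position 1 and a nitrogen at position 3 (in a C=N bond), with two double bonds; a six-membered saturated ring of five carbons and one N–H nitrogen; a six-membered saturated ring with an oxygen and an N–H nitrogen at positions 1 and 4; a five-membered all-carbon ring bearing a negative charge on one carbon, with two C=C double bonds.
The 6-membered ring is fully conjugated (every ring atom contributes a p orbital); 3 ring double bonds give 6 π electrons. That satisfies 4n+2 with n=1, so it is aromatic (benzene ring).
The 5-membered ring has one sp³ carbon, so it is not fully conjugated — not aromatic (cyclopentene ring).
The 5-membered ring with one sulfur and one =N– is fully conjugated (every ring atom contributes a p orbital); 2 ring double bonds (4 π electrons) plus a heteroatom lone pair (2) give 6 π electrons. That satisfies 4n+2 with n=1, so it is aromatic (thiazole).
The 6-membered ring with one N–H has only sp³ atoms, so it is not fully conjugated — not aromatic (piperidine).
The 6-membered ring with one oxygen and one N–H (1,4) has only sp³ atoms, so it is not fully conjugated — not aromatic (morpholine).
The second 5-membered ring is fully conjugated (every ring atom contributes a p orbital); 2 ring double bonds (4 π electrons) plus the carbanion lone pair (2) give 6 π electrons. 6 = 4(1)+2, so it is aromatic (cyclopentadienyl anion).
3 of the 6 rings are aromatic. Total: 3.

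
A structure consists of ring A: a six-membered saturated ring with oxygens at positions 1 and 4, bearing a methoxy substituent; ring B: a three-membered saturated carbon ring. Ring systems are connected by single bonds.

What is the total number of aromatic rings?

Ring A has only sp³ atoms, so it is not fully conjugated — not aromatic (1,4-dioxane).
Ring B has only sp³ atoms, so it is not fully conjugated — not aromatic (cyclopropane).
No ring is aromatic. Total: 0.

0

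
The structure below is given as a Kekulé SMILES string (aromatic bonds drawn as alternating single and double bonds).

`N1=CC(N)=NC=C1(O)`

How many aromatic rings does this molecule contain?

1

The SMILES encodes a six-membered ring with nitrogens at positions 1 and 4 and three alternating double bonds.
The 6-membered ring with two nitrogens (1,4) is planar and fully conjugated; 3 ring double bonds give 6 π electrons. That satisfies 4n+2 with n=1, so it is aromatic (pyrazine).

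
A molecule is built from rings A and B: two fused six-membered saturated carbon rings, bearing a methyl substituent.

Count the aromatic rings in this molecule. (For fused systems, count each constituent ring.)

Ring A has only sp³ atoms, so it is not fully conjugated — not aromatic (cyclohexane ring).
Ring B has only sp³ atoms, so it is not fully conjugated — not aromatic (cyclohexane ring).
No ring is aromatic. Total: 0.

0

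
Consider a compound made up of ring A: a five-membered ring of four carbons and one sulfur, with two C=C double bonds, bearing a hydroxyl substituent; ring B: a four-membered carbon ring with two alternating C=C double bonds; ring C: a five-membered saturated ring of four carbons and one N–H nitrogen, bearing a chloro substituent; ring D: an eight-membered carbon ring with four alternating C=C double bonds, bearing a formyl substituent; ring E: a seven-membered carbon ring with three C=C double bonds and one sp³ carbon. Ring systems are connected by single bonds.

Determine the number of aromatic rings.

Ring A is fully conjugated (every ring atom contributes a p orbital); 2 ring double bonds (4 π electrons) plus a heteroatom lone pair (2) give 6 π electrons. Since 6 = 4n+2 (n=1), ring A is aromatic (thiophene).
Ring B has only sp² ring atoms; a planar conformation would have a fully conjugated π system of 4 electrons. But 4 = 4(1), which is 4n not 4n+2, so ring B is not aromatic (cyclobutadiene) — cyclobutadiene is antiaromatic and distorts to a rectangle.
Ring C has only sp³ atoms, so it is not fully conjugated — not aromatic (pyrrolidine).
Ring D has only sp² ring atoms; a planar conformation would have a fully conjugated π system of 8 electrons. But 8 = 4(2), which is 4n not 4n+2, so ring D is not aromatic (cyclooctatetraene) — cyclooctatetraene distorts into a non-planar tub to avoid antiaromaticity.
Ring E has one sp³ carbon, so it is not fully conjugated — not aromatic (cycloheptatriene).
Aromatic: A. Total: 1.

1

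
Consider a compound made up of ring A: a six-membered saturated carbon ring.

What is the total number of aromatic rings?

Ring A has only sp³ atoms, so it is not fully conjugated — not aromatic (cyclohexane).

0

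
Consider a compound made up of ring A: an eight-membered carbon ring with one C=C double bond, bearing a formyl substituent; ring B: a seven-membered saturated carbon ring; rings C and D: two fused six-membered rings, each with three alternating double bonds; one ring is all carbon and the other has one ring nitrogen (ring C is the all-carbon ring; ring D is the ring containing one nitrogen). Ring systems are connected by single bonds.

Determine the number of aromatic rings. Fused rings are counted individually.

Ring A has six sp³ carbons, so it is not fully conjugated — not aromatic (cyclooctene).
Ring B has only sp³ atoms, so it is not fully conjugated — not aromatic (cycloheptane).
Rings C and D form a fused bicyclic system (with one nitrogen) with 10 sp² atoms and 10 π electrons from ring double bonds. 10 = 4(2)+2, so the system is aromatic and both rings count as aromatic (quinoline).
Aromatic: C, D. Total: 2.

2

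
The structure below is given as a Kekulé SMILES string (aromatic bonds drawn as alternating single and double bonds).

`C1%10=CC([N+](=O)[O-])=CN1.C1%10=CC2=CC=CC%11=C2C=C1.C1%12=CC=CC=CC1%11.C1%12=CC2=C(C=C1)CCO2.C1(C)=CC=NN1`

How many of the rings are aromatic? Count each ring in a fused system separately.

5

The SMILES encodes a five-membered ring of four carbons and one nitrogen bearing a hydrogen, with two C=C double bonds; two fused six-membered carbon rings, each with three alternating C=C double bonds; a seven-membered carbon ring with three C=C double bonds and one sp³ carbon; a six-membered carbon ring with three alternating C=C double bonds, fused to a five-membered ring containing one oxygen and two sp³ carbons; a five-membered ring with two adjacent nitrogens (one bearing H, one in a double bond) and two double bonds.
The 5-membered ring with one N–H is fully conjugated (every ring atom contributes a p orbital); 2 ring double bonds (4 π electrons) plus a heteroatom lone pair (2) give 6 π electrons. That satisfies 4n+2 with n=1, so it is aromatic (pyrrole).
The fused 6/6-membered bicyclic is a single π system with 10 sp² atoms and 10 π electrons from ring double bonds. 10 = 4(2)+2, so the system is aromatic and both rings count as aromatic (naphthalene).
The 7-membered ring has one sp³ carbon, so it is not fully conjugated — not aromatic (cycloheptatriene).
The 6-membered ring has a continuous p-orbital overlap around the ring; 3 ring double bonds give 6 π electrons. That satisfies 4n+2 with n=1, so it is aromatic (benzene ring).
The 5-membered ring with one oxygen has two sp³ carbons, so it is not fully conjugated — not aromatic (oxolane ring).
The 5-membered ring with two adjacent nitrogens (one N–H, one =N–) has a continuous p-orbital overlap around the ring; 2 ring double bonds (4 π electrons) plus a heteroatom lone pair (2) give 6 π electrons. Since 6 = 4n+2 (n=1), it is aromatic (pyrazole).
5 of the 7 rings are aromatic. Total: 5.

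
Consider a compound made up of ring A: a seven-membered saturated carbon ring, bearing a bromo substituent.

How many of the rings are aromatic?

0

Ring A has only sp³ atoms, so it is not fully conjugated — not aromatic (cycloheptane).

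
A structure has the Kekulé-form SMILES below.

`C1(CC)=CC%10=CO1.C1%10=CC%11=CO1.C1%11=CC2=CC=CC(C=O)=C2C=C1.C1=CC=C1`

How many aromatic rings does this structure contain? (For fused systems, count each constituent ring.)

4

The SMILES encodes a five-membered ring of four carbons and one oxygen, with two C=C double bonds; a five-membered ring of four carbons and one oxygen, with two C=C double bonds; two fused six-membered carbon rings, each with three alternating C=C double bonds; a four-membered carbon ring with two alternating C=C double bonds.
The 5-membered ring with one oxygen is fully conjugated (every ring atom contributes a p orbital); 2 ring double bonds (4 π electrons) plus a heteroatom lone pair (2) give 6 π electrons. Since 6 = 4n+2 (n=1), it is aromatic (furan).
The second 5-membered ring with one oxygen is fully conjugated (every ring atom contributes a p orbital); 2 ring double bonds (4 π electrons) plus a heteroatom lone pair (2) give 6 π electrons. 6 = 4(1)+2, so it is aromatic (furan).
The fused 6/6-membered bicyclic is a single π system with 10 sp² atoms and 10 π electrons from ring double bonds. 10 = 4(2)+2, so the system is aromatic and both rings count as aromatic (naphthalene).
The 4-membered ring has only sp² ring atoms; a planar conformation would have a fully conjugated π system of 4 electrons. But 4 = 4(1), which is 4n not 4n+2, so it is not aromatic (cyclobutadiene) — cyclobutadiene is antiaromatic and distorts to a rectangle.
4 of the 5 rings are aromatic. Total: 4.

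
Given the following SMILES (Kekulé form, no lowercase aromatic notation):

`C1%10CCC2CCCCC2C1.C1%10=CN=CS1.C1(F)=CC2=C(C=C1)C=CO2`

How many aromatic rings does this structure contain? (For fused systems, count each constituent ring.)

The SMILES encodes two fused six-membered saturated carbon rings; a five-membered ring with a sulfur at position 1 and a nitrogen at position 3 (in a C=N bond), with two double bonds; a six-membered carbon ring with three alternating C=C double bonds, fused to a five-membered ring containing one oxygen and two C=C double bonds.
The 6-membered ring has only sp³ atoms, so it is not fully conjugated — not aromatic (cyclohexane ring).
The second 6-membered ring has only sp³ atoms, so it is not fully conjugated — not aromatic (cyclohexane ring).
The 5-membered ring with one sulfur and one =N– is planar and fully conjugated; 2 ring double bonds (4 π electrons) plus a heteroatom lone pair (2) give 6 π electrons. Since 6 = 4n+2 (n=1), it is aromatic (thiazole).
The fused 6/5-membered bicyclic (with one oxygen) is a single π system with 9 sp² atoms and 10 π electrons from ring double bonds plus a heteroatom lone pair. 10 = 4(2)+2, so the system is aromatic and both rings count as aromatic (benzofuran).
3 of the 5 rings are aromatic. Total: 3.

3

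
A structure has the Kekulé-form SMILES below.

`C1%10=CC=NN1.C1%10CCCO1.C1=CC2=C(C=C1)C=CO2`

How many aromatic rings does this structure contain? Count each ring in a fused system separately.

The SMILES encodes a five-membered ring with two adjacent nitrogens (one bearing H, one in a double bond) and two double bonds; a five-membered saturated ring of four carbons and one oxygen; a six-membered carbon ring with three alternating C=C double bonds, fused to a five-membered ring containing one oxygen and two C=C double bonds.
The 5-membered ring with two adjacent nitrogens (one N–H, one =N–) has a continuous p-orbital overlap around the ring; 2 ring double bonds (4 π electrons) plus a heteroatom lone pair (2) give 6 π electrons. 6 = 4(1)+2, so it is aromatic (pyrazole).
The 5-membered ring with one oxygen has only sp³ atoms, so it is not fully conjugated — not aromatic (tetrahydrofuran).
The fused 6/5-membered bicyclic (with one oxygen) is a single π system with 9 sp² atoms and 10 π electrons from ring double bonds plus a heteroatom lone pair. 10 = 4(2)+2, so the system is aromatic and both rings count as aromatic (benzofuran).
3 of the 4 rings are aromatic. Total: 3.

3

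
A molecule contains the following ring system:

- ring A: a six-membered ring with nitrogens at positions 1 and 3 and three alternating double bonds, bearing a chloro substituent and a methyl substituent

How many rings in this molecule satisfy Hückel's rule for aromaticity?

Ring A has a continuous p-orbital overlap around the ring; 3 ring double bonds give 6 π electrons. 6 = 4(1)+2, so ring A is aromatic (pyrimidine).

1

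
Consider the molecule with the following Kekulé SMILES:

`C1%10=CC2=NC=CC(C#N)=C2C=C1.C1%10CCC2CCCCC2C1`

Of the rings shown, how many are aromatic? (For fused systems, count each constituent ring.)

The SMILES encodes two fused six-membered rings, each with three alternating double bonds; one ring is all carbon and the other has one ring nitrogen; two fused six-membered saturated carbon rings.
The fused 6/6-membered bicyclic (with one nitrogen) is a single π system with 10 sp² atoms and 10 π electrons from ring double bonds. 10 = 4(2)+2, so the system is aromatic and both rings count as aromatic (quinoline).
The 6-membered ring has only sp³ atoms, so it is not fully conjugated — not aromatic (cyclohexane ring).
The second 6-membered ring has only sp³ atoms, so it is not fully conjugated — not aromatic (cyclohexane ring).
2 of the 4 rings are aromatic. Total: 2.

2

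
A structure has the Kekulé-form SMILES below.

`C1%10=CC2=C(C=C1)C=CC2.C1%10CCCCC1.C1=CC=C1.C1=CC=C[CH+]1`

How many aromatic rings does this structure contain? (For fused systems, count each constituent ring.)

The SMILES encodes a six-membered carbon ring with three alternating C=C double bonds, fused to a five-membered carbon ring containing one C=C double bond and one sp³ carbon; a six-membered saturated carbon ring; a four-membered carbon ring with two alternating C=C double bonds; a five-membered all-carbon ring bearing a positive charge on one carbon, with two C=C double bonds.
The 6-membered ring is planar and fully conjugated; 3 ring double bonds give 6 π electrons. Since 6 = 4n+2 (n=1), it is aromatic (benzene ring).
The 5-membered ring has one sp³ carbon, so it is not fully conjugated — not aromatic (cyclopentene ring).
The second 6-membered ring has only sp³ atoms, so it is not fully conjugated — not aromatic (cyclohexane).
The 4-membered ring has only sp² ring atoms; a planar conformation would have a fully conjugated π system of 4 electrons. But 4 = 4(1), which is 4n not 4n+2, so it is not aromatic (cyclobutadiene) — cyclobutadiene is antiaromatic and distorts to a rectangle.
The second 5-membered ring has only sp² ring atoms; a planar conformation would have a fully conjugated π system of 4 electrons. But 4 = 4(1), which is 4n not 4n+2, so it is not aromatic (cyclopentadienyl cation).
1 of the 5 rings is aromatic. Total: 1.

1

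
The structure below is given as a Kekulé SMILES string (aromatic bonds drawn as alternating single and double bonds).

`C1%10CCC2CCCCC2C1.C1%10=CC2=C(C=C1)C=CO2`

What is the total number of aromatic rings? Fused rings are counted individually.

2

The SMILES encodes two fused six-membered saturated carbon rings; a six-membered carbon ring with three alternating C=C double bonds, fused to a five-membered ring containing one oxygen and two C=C double bonds.
The 6-membered ring has only sp³ atoms, so it is not fully conjugated — not aromatic (cyclohexane ring).
The second 6-membered ring has only sp³ atoms, so it is not fully conjugated — not aromatic (cyclohexane ring).
The fused 6/5-membered bicyclic (with one oxygen) is a single π system with 9 sp² atoms and 10 π electrons from ring double bonds plus a heteroatom lone pair. 10 = 4(2)+2, so the system is aromatic and both rings count as aromatic (benzofuran).
2 of the 4 rings are aromatic. Total: 2.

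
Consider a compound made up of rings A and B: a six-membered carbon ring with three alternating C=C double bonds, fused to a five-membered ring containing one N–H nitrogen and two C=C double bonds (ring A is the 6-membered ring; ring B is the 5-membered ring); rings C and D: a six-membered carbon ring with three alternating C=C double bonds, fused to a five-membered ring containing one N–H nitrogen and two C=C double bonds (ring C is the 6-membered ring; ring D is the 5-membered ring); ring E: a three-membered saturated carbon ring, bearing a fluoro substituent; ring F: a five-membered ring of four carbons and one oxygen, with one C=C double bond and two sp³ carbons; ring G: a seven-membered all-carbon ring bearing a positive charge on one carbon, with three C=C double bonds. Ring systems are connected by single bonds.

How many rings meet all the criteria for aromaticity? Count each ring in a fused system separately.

5

Rings A and B form a fused bicyclic system (with one N–H) with 9 sp² atoms and 10 π electrons from ring double bonds plus a heteroatom lone pair. 10 = 4(2)+2, so the system is aromatic and both rings count as aromatic (indole).
Rings C and D form a fused bicyclic system (with one N–H) with 9 sp² atoms and 10 π electrons from ring double bonds plus a heteroatom lone pair. 10 = 4(2)+2, so the system is aromatic and both rings count as aromatic (indole).
Ring E has only sp³ atoms, so it is not fully conjugated — not aromatic (cyclopropane).
Ring F has two sp³ carbons, so it is not fully conjugated — not aromatic (2,3-dihydrofuran).
Ring G is fully conjugated (every ring atom contributes a p orbital); 3 ring double bonds (6 π electrons) plus the carbocation's empty p orbital (0, but keeps the ring conjugated) give 6 π electrons. 6 = 4(1)+2, so ring G is aromatic (tropylium cation).
Aromatic: A, B, C, D, G. Total: 5.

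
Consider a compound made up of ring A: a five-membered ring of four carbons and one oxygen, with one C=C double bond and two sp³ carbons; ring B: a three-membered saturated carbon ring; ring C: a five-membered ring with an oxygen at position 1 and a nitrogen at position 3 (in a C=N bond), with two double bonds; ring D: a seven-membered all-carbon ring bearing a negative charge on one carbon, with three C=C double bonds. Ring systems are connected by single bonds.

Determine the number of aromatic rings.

Ring A has two sp³ carbons, so it is not fully conjugated — not aromatic (2,3-dihydrofuran).
Ring B has only sp³ atoms, so it is not fully conjugated — not aromatic (cyclopropane).
Ring C is fully conjugated (every ring atom contributes a p orbital); 2 ring double bonds (4 π electrons) plus a heteroatom lone pair (2) give 6 π electrons. 6 = 4(1)+2, so ring C is aromatic (oxazole).
Ring D has only sp² ring atoms; a planar conformation would have a fully conjugated π system of 8 electrons. But 8 = 4(2), which is 4n not 4n+2, so ring D is not aromatic (cycloheptatrienyl anion).
Aromatic: C. Total: 1.

1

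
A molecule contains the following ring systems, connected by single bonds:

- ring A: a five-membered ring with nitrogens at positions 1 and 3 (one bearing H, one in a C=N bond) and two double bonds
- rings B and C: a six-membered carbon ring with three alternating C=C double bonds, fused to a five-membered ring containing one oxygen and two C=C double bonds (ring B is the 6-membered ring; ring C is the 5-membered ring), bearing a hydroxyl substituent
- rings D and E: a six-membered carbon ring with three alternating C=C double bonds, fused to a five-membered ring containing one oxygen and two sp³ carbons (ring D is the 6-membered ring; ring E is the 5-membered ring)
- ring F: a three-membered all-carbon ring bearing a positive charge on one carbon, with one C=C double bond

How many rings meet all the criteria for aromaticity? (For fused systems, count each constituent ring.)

Ring A has a continuous p-orbital overlap around the ring; 2 ring double bonds (4 π electrons) plus a heteroatom lone pair (2) give 6 π electrons. That satisfies 4n+2 with n=1, so ring A is aromatic (imidazole).
Rings B and C form a fused bicyclic system (with one oxygen) with 9 sp² atoms and 10 π electrons from ring double bonds plus a heteroatom lone pair. 10 = 4(2)+2, so the system is aromatic and both rings count as aromatic (benzofuran).
Ring D is fully conjugated (every ring atom contributes a p orbital); 3 ring double bonds give 6 π electrons. 6 = 4(1)+2, so ring D is aromatic (benzene ring).
Ring E has two sp³ carbons, so it is not fully conjugated — not aromatic (oxolane ring).
Ring F has a continuous p-orbital overlap around the ring; 1 ring double bond (2 π electrons) plus the carbocation's empty p orbital (0, but keeps the ring conjugated) give 2 π electrons. 2 = 4(0)+2, so ring F is aromatic (cyclopropenyl cation).
Aromatic: A, B, C, D, F. Total: 5.

5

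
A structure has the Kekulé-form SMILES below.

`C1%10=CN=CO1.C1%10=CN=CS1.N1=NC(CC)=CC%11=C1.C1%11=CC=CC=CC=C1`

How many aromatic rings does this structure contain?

3

The SMILES encodes a five-membered ring with an oxygen at position 1 and a nitrogen at position 3 (in a C=N bond), with two double bonds; a five-membered ring with a sulfur at position 1 and a nitrogen at position 3 (in a C=N bond), with two double bonds; a six-membered ring with two adjacent nitrogens and three alternating double bonds; an eight-membered carbon ring with four alternating C=C double bonds.
The 5-membered ring with one oxygen and one =N– has a continuous p-orbital overlap around the ring; 2 ring double bonds (4 π electrons) plus a heteroatom lone pair (2) give 6 π electrons. Since 6 = 4n+2 (n=1), it is aromatic (oxazole).
The 5-membered ring with one sulfur and one =N– is fully conjugated (every ring atom contributes a p orbital); 2 ring double bonds (4 π electrons) plus a heteroatom lone pair (2) give 6 π electrons. Since 6 = 4n+2 (n=1), it is aromatic (thiazole).
The 6-membered ring with two nitrogens (1,2) has a continuous p-orbital overlap around the ring; 3 ring double bonds give 6 π electrons. 6 = 4(1)+2, so it is aromatic (pyridazine).
The 8-membered ring has only sp² ring atoms; a planar conformation would have a fully conjugated π system of 8 electrons. But 8 = 4(2), which is 4n not 4n+2, so it is not aromatic (cyclooctatetraene) — cyclooctatetraene distorts into a non-planar tub to avoid antiaromaticity.
3 of the 4 rings are aromatic. Total: 3.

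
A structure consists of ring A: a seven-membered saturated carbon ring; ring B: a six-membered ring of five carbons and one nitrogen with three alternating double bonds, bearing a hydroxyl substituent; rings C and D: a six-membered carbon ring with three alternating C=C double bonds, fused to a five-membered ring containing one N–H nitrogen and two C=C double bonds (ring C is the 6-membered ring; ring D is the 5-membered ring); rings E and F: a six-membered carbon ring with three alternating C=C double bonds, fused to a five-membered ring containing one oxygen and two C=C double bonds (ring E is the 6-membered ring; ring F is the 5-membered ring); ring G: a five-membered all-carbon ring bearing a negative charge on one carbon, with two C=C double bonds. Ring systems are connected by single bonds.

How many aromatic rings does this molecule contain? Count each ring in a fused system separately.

Ring A has only sp³ atoms, so it is not fully conjugated — not aromatic (cycloheptane).
Ring B is planar and fully conjugated; 3 ring double bonds give 6 π electrons. 6 = 4(1)+2, so ring B is aromatic (pyridine).
Rings C and D form a fused bicyclic system (with one N–H) with 9 sp² atoms and 10 π electrons from ring double bonds plus a heteroatom lone pair. 10 = 4(2)+2, so the system is aromatic and both rings count as aromatic (indole).
Rings E and F form a fused bicyclic system (with one oxygen) with 9 sp² atoms and 10 π electrons from ring double bonds plus a heteroatom lone pair. 10 = 4(2)+2, so the system is aromatic and both rings count as aromatic (benzofuran).
Ring G has a continuous p-orbital overlap around the ring; 2 ring double bonds (4 π electrons) plus the carbanion lone pair (2) give 6 π electrons. That satisfies 4n+2 with n=1, so ring G is aromatic (cyclopentadienyl anion).
Aromatic: B, C, D, E, F, G. Total: 6.

6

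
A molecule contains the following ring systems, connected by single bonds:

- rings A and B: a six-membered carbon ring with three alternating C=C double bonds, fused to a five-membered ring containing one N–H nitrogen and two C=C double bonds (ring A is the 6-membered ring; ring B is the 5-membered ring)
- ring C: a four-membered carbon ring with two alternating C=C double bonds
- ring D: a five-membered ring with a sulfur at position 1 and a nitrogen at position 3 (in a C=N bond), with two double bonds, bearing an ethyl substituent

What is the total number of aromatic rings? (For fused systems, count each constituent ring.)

3

Rings A and B form a fused bicyclic system (with one N–H) with 9 sp² atoms and 10 π electrons from ring double bonds plus a heteroatom lone pair. 10 = 4(2)+2, so the system is aromatic and both rings count as aromatic (indole).
Ring C has only sp² ring atoms; a planar conformation would have a fully conjugated π system of 4 electrons. But 4 = 4(1), which is 4n not 4n+2, so ring C is not aromatic (cyclobutadiene) — cyclobutadiene is antiaromatic and distorts to a rectangle.
Ring D has a continuous p-orbital overlap around the ring; 2 ring double bonds (4 π electrons) plus a heteroatom lone pair (2) give 6 π electrons. Since 6 = 4n+2 (n=1), ring D is aromatic (thiazole).
Aromatic: A, B, D. Total: 3.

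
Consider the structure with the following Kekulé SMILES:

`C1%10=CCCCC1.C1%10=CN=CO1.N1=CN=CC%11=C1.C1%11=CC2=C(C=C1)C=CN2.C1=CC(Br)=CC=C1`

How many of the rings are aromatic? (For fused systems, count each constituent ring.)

The SMILES encodes a six-membered carbon ring with one C=C double bond; a five-membered ring with an oxygen at position 1 and a nitrogen at position 3 (in a C=N bond), with two double bonds; a six-membered ring with nitrogens at positions 1 and 3 and three alternating double bonds; a six-membered carbon ring with three alternating C=C double bonds, fused to a five-membered ring containing one N–H nitrogen and two C=C double bonds; a six-membered carbon ring with three alternating C=C double bonds.
The 6-membered ring has four sp³ carbons, so it is not fully conjugated — not aromatic (cyclohexene).
The 5-membered ring with one oxygen and one =N– has a continuous p-orbital overlap around the ring; 2 ring double bonds (4 π electrons) plus a heteroatom lone pair (2) give 6 π electrons. 6 = 4(1)+2, so it is aromatic (oxazole).
The 6-membered ring with two nitrogens (1,3) is planar and fully conjugated; 3 ring double bonds give 6 π electrons. Since 6 = 4n+2 (n=1), it is aromatic (pyrimidine).
The fused 6/5-membered bicyclic (with one N–H) is a single π system with 9 sp² atoms and 10 π electrons from ring double bonds plus a heteroatom lone pair. 10 = 4(2)+2, so the system is aromatic and both rings count as aromatic (indole).
The second 6-membered ring is fully conjugated (every ring atom contributes a p orbital); 3 ring double bonds give 6 π electrons. 6 = 4(1)+2, so it is aromatic (benzene).
5 of the 6 rings are aromatic. Total: 5.

5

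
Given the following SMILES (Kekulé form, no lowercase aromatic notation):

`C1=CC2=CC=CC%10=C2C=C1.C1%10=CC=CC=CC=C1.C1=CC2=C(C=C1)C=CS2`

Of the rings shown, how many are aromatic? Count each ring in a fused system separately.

4

The SMILES encodes two fused six-membered carbon rings, each with three alternating C=C double bonds; an eight-membered carbon ring with four alternating C=C double bonds; a six-membered carbon ring with three alternating C=C double bonds, fused to a five-membered ring containing one sulfur and two C=C double bonds.
The fused 6/6-membered bicyclic is a single π system with 10 sp² atoms and 10 π electrons from ring double bonds. 10 = 4(2)+2, so the system is aromatic and both rings count as aromatic (naphthalene).
The 8-membered ring has only sp² ring atoms; a planar conformation would have a fully conjugated π system of 8 electrons. But 8 = 4(2), which is 4n not 4n+2, so it is not aromatic (cyclooctatetraene) — cyclooctatetraene distorts into a non-planar tub to avoid antiaromaticity.
The fused 6/5-membered bicyclic (with one sulfur) is a single π system with 9 sp² atoms and 10 π electrons from ring double bonds plus a heteroatom lone pair. 10 = 4(2)+2, so the system is aromatic and both rings count as aromatic (benzothiophene).
4 of the 5 rings are aromatic. Total: 4.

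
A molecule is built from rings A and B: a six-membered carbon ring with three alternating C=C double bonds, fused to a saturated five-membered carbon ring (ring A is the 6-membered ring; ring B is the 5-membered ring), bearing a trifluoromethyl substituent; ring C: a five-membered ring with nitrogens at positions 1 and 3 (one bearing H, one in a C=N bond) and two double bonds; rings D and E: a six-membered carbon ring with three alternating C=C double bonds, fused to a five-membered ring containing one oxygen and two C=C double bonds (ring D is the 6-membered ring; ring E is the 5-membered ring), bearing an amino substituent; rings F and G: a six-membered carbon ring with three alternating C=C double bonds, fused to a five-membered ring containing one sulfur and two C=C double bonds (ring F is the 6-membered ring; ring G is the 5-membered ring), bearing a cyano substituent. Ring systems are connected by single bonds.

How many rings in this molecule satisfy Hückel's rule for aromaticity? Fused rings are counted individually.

Ring A is planar and fully conjugated; 3 ring double bonds give 6 π electrons. That satisfies 4n+2 with n=1, so ring A is aromatic (benzene ring).
Ring B has three sp³ carbons, so it is not fully conjugated — not aromatic (cyclopentane ring).
Ring C is planar and fully conjugated; 2 ring double bonds (4 π electrons) plus a heteroatom lone pair (2) give 6 π electrons. Since 6 = 4n+2 (n=1), ring C is aromatic (imidazole).
Rings D and E form a fused bicyclic system (with one oxygen) with 9 sp² atoms and 10 π electrons from ring double bonds plus a heteroatom lone pair. 10 = 4(2)+2, so the system is aromatic and both rings count as aromatic (benzofuran).
Rings F and G form a fused bicyclic system (with one sulfur) with 9 sp² atoms and 10 π electrons from ring double bonds plus a heteroatom lone pair. 10 = 4(2)+2, so the system is aromatic and both rings count as aromatic (benzothiophene).
Aromatic: A, C, D, E, F, G. Total: 6.

6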